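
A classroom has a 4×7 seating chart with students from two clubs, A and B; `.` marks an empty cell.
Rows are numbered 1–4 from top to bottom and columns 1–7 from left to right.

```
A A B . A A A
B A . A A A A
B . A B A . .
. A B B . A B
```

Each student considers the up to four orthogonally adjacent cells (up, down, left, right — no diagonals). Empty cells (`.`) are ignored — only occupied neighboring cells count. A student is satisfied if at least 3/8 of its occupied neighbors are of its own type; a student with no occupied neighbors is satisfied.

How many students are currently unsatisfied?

8

(1,1)A 1/2 ✓
(1,2)A 2/3 ✓
(1,3)B 0/1 ✗
(1,5)A 2/2 ✓
(1,6)A 3/3 ✓
(1,7)A 2/2 ✓
(2,1)B 1/3 ✗
(2,2)A 1/2 ✓
(2,4)A 1/2 ✓
(2,5)A 4/4 ✓
(2,6)A 3/3 ✓
(2,7)A 2/2 ✓
(3,1)B 1/1 ✓
(3,3)A 0/2 ✗
(3,4)B 1/4 ✗
(3,5)A 1/2 ✓
(4,2)A 0/1 ✗
(4,3)B 1/3 ✗
(4,4)B 2/2 ✓
(4,6)A 0/1 ✗
(4,7)B 0/1 ✗
Unsatisfied: (1,3), (2,1), (3,3), (3,4), (4,2), (4,3), (4,6), (4,7) — 8 in total.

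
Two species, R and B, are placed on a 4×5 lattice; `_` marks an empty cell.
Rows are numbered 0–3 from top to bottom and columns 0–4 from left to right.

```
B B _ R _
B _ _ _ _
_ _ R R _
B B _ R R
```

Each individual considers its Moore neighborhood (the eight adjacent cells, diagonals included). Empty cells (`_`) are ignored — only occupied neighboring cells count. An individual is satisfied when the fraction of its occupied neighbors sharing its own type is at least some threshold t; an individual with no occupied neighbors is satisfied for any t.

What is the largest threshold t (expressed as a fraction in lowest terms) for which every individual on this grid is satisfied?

Row 0: (0,0)B 2/2 · (0,1)B 2/2 · (0,3)R — no occupied neighbors
Row 1: (1,0)B 2/2
Row 2: (2,2)R 2/3 · (2,3)R 3/3
Row 3: (3,0)B 1/1 · (3,1)B 1/2 · (3,3)R 3/3 · (3,4)R 2/2
The smallest same-type fraction is 1/2 at (3,1), which reduces to 1/2. Any threshold above that leaves this individual unsatisfied.

1/2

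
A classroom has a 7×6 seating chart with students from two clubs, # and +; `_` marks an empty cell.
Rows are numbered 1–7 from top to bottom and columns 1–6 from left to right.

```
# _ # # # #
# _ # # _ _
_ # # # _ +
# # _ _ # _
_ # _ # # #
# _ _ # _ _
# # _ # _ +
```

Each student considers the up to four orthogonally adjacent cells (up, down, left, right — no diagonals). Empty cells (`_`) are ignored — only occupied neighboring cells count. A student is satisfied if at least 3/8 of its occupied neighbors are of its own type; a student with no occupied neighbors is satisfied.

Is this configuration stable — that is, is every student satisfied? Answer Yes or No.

Yes

Row 1: (1,1)# 1/1 ok · (1,3)# 2/2 ok · (1,4)# 3/3 ok · (1,5)# 2/2 ok · (1,6)# 1/1 ok
Row 2: (2,1)# 1/1 ok · (2,3)# 3/3 ok · (2,4)# 3/3 ok
Row 3: (3,2)# 2/2 ok · (3,3)# 3/3 ok · (3,4)# 2/2 ok · (3,6)+ 0/0 ok
Row 4: (4,1)# 1/1 ok · (4,2)# 3/3 ok · (4,5)# 1/1 ok
Row 5: (5,2)# 1/1 ok · (5,4)# 2/2 ok · (5,5)# 3/3 ok · (5,6)# 1/1 ok
Row 6: (6,1)# 1/1 ok · (6,4)# 2/2 ok
Row 7: (7,1)# 2/2 ok · (7,2)# 1/1 ok · (7,4)# 1/1 ok · (7,6)+ 0/0 ok
All meet the threshold, so the configuration is stable.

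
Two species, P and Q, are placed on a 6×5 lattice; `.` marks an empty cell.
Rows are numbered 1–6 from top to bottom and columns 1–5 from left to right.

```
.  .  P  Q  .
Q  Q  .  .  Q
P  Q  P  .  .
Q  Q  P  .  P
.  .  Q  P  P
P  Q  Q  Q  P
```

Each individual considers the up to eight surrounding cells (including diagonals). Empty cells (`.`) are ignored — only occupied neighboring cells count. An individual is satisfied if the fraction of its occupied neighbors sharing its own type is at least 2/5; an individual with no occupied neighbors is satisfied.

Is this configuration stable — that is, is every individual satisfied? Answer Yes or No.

Row 1: (1,3)P 0/2 ✗ · (1,4)Q 1/2 ✓
Row 2: (2,1)Q 2/3 ✓ · (2,2)Q 2/5 ✓ · (2,5)Q 1/1 ✓
Row 3: (3,1)P 0/5 ✗ · (3,2)Q 4/7 ✓ · (3,3)P 1/4 ✗
Row 4: (4,1)Q 2/3 ✓ · (4,2)Q 3/6 ✓ · (4,3)P 2/5 ✓ · (4,5)P 2/2 ✓
Row 5: (5,3)Q 4/6 ✓ · (5,4)P 4/7 ✓ · (5,5)P 3/4 ✓
Row 6: (6,1)P 0/1 ✗ · (6,2)Q 2/3 ✓ · (6,3)Q 3/4 ✓ · (6,4)Q 2/5 ✓ · (6,5)P 2/3 ✓
For instance (1,3) has only 0/2 same-type neighbors, below 2/5.

No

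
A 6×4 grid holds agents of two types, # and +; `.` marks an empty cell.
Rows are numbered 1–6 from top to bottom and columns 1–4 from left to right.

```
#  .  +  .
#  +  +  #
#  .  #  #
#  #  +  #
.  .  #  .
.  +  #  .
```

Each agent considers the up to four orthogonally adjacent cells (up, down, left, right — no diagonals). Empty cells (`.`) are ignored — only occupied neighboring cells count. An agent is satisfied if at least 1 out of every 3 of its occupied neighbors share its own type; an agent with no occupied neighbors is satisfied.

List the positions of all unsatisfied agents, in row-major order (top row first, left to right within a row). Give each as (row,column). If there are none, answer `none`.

Row 1: (1,1)# 1/1 ✓ · (1,3)+ 1/1 ✓
Row 2: (2,1)# 2/3 ✓ · (2,2)+ 1/2 ✓ · (2,3)+ 2/4 ✓ · (2,4)# 1/2 ✓
Row 3: (3,1)# 2/2 ✓ · (3,3)# 1/3 ✓ · (3,4)# 3/3 ✓
Row 4: (4,1)# 2/2 ✓ · (4,2)# 1/2 ✓ · (4,3)+ 0/4 ✗ · (4,4)# 1/2 ✓
Row 5: (5,3)# 1/2 ✓
Row 6: (6,2)+ 0/1 ✗ · (6,3)# 1/2 ✓

(4,3), (6,2)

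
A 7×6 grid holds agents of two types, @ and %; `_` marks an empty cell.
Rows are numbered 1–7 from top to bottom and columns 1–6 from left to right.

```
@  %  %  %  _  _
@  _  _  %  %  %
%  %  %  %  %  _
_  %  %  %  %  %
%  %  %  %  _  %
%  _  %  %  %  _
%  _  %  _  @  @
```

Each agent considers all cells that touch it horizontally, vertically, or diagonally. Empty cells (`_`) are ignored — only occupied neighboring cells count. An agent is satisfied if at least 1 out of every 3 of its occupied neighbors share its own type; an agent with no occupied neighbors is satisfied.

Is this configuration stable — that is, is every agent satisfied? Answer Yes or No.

(1,1)@ 1/2 ok
(1,2)% 1/3 ok
(1,3)% 3/3 ok
(1,4)% 3/3 ok
(2,1)@ 1/4 unhappy
(2,4)% 6/6 ok
(2,5)% 5/5 ok
(2,6)% 2/2 ok
(3,1)% 2/3 ok
(3,2)% 4/5 ok
(3,3)% 6/6 ok
(3,4)% 7/7 ok
(3,5)% 7/7 ok
(4,2)% 7/7 ok
(4,3)% 8/8 ok
(4,4)% 7/7 ok
(4,5)% 6/6 ok
(4,6)% 3/3 ok
(5,1)% 3/3 ok
(5,2)% 6/6 ok
(5,3)% 7/7 ok
(5,4)% 7/7 ok
(5,6)% 3/3 ok
(6,1)% 3/3 ok
(6,3)% 5/5 ok
(6,4)% 5/6 ok
(6,5)% 3/5 ok
(7,1)% 1/1 ok
(7,3)% 2/2 ok
(7,5)@ 1/3 ok
(7,6)@ 1/2 ok
For instance (2,1) has only 1/4 same-type neighbors, below 1/3.

No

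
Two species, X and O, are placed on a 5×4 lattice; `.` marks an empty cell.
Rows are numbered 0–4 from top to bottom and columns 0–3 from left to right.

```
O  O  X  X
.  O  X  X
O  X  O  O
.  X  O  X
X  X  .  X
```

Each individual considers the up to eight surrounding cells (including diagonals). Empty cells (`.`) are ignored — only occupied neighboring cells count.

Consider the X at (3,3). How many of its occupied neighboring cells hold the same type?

Occupied neighbors of (3,3): (2,2)=O, (2,3)=O, (3,2)=O, (4,3)=X.
Same type (X): 1 of 4.

1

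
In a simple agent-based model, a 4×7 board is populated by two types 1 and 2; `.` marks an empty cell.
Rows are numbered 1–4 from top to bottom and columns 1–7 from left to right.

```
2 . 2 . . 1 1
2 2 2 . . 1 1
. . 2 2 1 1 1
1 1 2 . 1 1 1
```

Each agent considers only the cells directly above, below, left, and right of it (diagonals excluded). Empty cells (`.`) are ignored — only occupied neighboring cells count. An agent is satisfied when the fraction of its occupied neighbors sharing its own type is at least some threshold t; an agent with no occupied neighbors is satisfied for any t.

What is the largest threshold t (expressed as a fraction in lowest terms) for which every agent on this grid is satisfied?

1/2

Row 1: (1,1)2 1/1 · (1,3)2 1/1 · (1,6)1 2/2 · (1,7)1 2/2
Row 2: (2,1)2 2/2 · (2,2)2 2/2 · (2,3)2 3/3 · (2,6)1 3/3 · (2,7)1 3/3
Row 3: (3,3)2 3/3 · (3,4)2 1/2 · (3,5)1 2/3 · (3,6)1 4/4 · (3,7)1 3/3
Row 4: (4,1)1 1/1 · (4,2)1 1/2 · (4,3)2 1/2 · (4,5)1 2/2 · (4,6)1 3/3 · (4,7)1 2/2
The smallest same-type fraction is 1/2 at (3,4), which reduces to 1/2. Any threshold above that leaves this agent unsatisfied.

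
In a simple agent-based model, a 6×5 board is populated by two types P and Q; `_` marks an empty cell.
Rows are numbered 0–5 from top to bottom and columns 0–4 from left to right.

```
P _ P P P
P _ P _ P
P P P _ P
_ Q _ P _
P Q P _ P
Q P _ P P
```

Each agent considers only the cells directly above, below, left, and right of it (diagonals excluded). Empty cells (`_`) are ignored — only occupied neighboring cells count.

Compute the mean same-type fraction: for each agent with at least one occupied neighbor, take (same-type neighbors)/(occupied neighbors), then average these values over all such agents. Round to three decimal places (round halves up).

(0,0)P 1/1
(0,2)P 2/2
(0,3)P 2/2
(0,4)P 2/2
(1,0)P 2/2
(1,2)P 2/2
(1,4)P 2/2
(2,0)P 2/2
(2,1)P 2/3
(2,2)P 2/2
(2,4)P 1/1
(3,1)Q 1/2
(3,3)P — no occupied neighbors
(4,0)P 0/2
(4,1)Q 1/4
(4,2)P 0/1
(4,4)P 1/1
(5,0)Q 0/2
(5,1)P 0/2
(5,3)P 1/1
(5,4)P 2/2
Sum over 20 agents: 1/1 + 2/2 + 2/2 + 2/2 + 2/2 + 2/2 + 2/2 + 2/2 + 2/3 + 2/2 + 1/1 + 1/2 + 0/2 + 1/4 + 0/1 + 1/1 + 0/2 + 0/2 + 1/1 + 2/2 = 173/12; mean = 173/12 ÷ 20 = 173/240 = 0.720833… → 0.721.

0.721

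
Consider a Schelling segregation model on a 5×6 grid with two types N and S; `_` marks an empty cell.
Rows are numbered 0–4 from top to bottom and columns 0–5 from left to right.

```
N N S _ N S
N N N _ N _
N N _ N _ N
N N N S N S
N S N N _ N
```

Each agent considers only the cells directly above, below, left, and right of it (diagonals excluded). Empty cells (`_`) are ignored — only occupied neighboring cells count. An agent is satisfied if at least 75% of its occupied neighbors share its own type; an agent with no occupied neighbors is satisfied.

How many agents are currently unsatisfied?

Row 0: (0,0)N 2/2 ✓ · (0,1)N 2/3 ✗ · (0,2)S 0/2 ✗ · (0,4)N 1/2 ✗ · (0,5)S 0/1 ✗
Row 1: (1,0)N 3/3 ✓ · (1,1)N 4/4 ✓ · (1,2)N 1/2 ✗ · (1,4)N 1/1 ✓
Row 2: (2,0)N 3/3 ✓ · (2,1)N 3/3 ✓ · (2,3)N 0/1 ✗ · (2,5)N 0/1 ✗
Row 3: (3,0)N 3/3 ✓ · (3,1)N 3/4 ✓ · (3,2)N 2/3 ✗ · (3,3)S 0/4 ✗ · (3,4)N 0/2 ✗ · (3,5)S 0/3 ✗
Row 4: (4,0)N 1/2 ✗ · (4,1)S 0/3 ✗ · (4,2)N 2/3 ✗ · (4,3)N 1/2 ✗ · (4,5)N 0/1 ✗
Unsatisfied: (0,1), (0,2), (0,4), (0,5), (1,2), (2,3), (2,5), (3,2), (3,3), (3,4), (3,5), (4,0), (4,1), (4,2), (4,3), (4,5) — 16 in total.

16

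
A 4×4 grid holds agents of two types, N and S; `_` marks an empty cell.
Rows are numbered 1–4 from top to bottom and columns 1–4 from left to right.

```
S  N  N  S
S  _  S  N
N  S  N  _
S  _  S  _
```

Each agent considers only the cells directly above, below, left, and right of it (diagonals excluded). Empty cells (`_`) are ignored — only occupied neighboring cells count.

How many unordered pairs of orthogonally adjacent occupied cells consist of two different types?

11

Scan each occupied cell's neighbors to the right and below so each pair is counted once.
Row 1: S(1,1)–N(1,2)≠ S(1,1)–S(2,1)= N(1,2)–N(1,3)= N(1,3)–S(1,4)≠ N(1,3)–S(2,3)≠ S(1,4)–N(2,4)≠  → 4/6 unlike.
Row 2: S(2,1)–N(3,1)≠ S(2,3)–N(2,4)≠ S(2,3)–N(3,3)≠  → 3/3 unlike.
Row 3: N(3,1)–S(3,2)≠ N(3,1)–S(4,1)≠ S(3,2)–N(3,3)≠ N(3,3)–S(4,3)≠  → 4/4 unlike.
Total adjacent occupied pairs: 13; unlike-type pairs: 11.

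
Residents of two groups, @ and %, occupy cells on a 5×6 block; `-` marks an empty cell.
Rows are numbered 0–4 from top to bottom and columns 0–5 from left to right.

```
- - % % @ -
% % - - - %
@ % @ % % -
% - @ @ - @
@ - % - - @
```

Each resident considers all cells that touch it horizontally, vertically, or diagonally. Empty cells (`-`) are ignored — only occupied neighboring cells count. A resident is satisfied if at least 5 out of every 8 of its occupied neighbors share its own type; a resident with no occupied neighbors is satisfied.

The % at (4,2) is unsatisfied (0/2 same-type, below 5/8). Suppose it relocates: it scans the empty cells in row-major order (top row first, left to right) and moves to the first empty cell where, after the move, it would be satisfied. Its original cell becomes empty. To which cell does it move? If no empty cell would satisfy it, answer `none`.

Vacating (4,2). Empty cells in order:
  (0,0): 2/2 same-type → satisfied — stop here.

(0,0)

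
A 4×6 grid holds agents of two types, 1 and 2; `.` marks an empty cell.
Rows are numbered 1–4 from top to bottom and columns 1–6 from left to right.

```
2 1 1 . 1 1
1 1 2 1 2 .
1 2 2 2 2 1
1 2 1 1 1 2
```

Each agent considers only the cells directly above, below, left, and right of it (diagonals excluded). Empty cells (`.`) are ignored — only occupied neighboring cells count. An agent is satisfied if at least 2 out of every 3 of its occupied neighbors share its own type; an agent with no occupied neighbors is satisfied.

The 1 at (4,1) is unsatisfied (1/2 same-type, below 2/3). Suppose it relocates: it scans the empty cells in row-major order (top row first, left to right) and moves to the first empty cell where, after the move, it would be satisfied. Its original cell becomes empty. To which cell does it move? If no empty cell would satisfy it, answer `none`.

(1,4)

Vacating (4,1). Empty cells in order:
  (1,4): 3/3 same-type → satisfied — stop here.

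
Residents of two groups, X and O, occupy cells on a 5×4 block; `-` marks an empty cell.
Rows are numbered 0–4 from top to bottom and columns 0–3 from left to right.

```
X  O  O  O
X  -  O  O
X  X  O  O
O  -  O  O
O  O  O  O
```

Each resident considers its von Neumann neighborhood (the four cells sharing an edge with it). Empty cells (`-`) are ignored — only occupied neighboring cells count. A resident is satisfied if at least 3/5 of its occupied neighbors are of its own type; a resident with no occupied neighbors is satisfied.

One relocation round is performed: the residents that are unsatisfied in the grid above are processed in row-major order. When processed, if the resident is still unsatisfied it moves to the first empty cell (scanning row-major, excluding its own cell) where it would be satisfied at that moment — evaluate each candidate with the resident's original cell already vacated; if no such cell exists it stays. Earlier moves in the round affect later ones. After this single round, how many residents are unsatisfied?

1

Initially unsatisfied (in order): (0,0), (0,1), (2,1), (3,0).
  (0,0): no empty cell satisfies it; stays.
  (0,1) → (3,1).
  (2,1): no empty cell satisfies it; stays.
  (3,0): now satisfied by earlier moves; stays.
Resulting grid:
X - O O
X - O O
X X O O
O O O O
O O O O
Unsatisfied now: (2,1).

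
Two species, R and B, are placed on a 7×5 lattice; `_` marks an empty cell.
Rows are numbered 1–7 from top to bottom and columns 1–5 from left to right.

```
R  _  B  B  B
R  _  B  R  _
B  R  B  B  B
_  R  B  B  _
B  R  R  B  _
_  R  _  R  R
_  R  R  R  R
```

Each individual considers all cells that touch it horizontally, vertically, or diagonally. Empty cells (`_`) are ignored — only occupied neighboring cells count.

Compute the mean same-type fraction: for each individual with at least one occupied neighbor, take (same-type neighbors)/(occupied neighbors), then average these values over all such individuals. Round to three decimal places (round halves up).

Row 1: (1,1)R 1/1 · (1,3)B 2/3 · (1,4)B 3/4 · (1,5)B 1/2
Row 2: (2,1)R 2/3 · (2,3)B 4/6 · (2,4)R 0/7
Row 3: (3,1)B 0/3 · (3,2)R 2/6 · (3,3)B 4/7 · (3,4)B 5/6 · (3,5)B 2/3
Row 4: (4,2)R 3/7 · (4,3)B 4/8 · (4,4)B 5/6
Row 5: (5,1)B 0/3 · (5,2)R 3/5 · (5,3)R 4/7 · (5,4)B 2/5
Row 6: (6,2)R 4/5 · (6,4)R 5/6 · (6,5)R 3/4
Row 7: (7,2)R 2/2 · (7,3)R 4/4 · (7,4)R 4/4 · (7,5)R 3/3
Sum over 26 individuals: 1/1 + 2/3 + 3/4 + 1/2 + 2/3 + 4/6 + 0/7 + 0/3 + 2/6 + 4/7 + 5/6 + 2/3 + 3/7 + 4/8 + 5/6 + 0/3 + 3/5 + 4/7 + 2/5 + 4/5 + 5/6 + 3/4 + 2/2 + 4/4 + 4/4 + 3/3 = 573/35; mean = 573/35 ÷ 26 = 573/910 = 0.629670… → 0.630.

0.630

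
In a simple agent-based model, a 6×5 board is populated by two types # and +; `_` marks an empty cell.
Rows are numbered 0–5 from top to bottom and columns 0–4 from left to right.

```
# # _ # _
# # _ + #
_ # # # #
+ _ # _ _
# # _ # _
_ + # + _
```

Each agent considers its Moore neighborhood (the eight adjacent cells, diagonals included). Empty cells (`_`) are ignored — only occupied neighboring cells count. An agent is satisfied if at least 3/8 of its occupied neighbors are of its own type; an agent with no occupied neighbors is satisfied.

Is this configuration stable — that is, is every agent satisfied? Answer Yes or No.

(0,0)# 3/3 ok
(0,1)# 3/3 ok
(0,3)# 1/2 ok
(1,0)# 4/4 ok
(1,1)# 5/5 ok
(1,3)+ 0/5 unhappy
(1,4)# 3/4 ok
(2,1)# 4/5 ok
(2,2)# 4/5 ok
(2,3)# 4/5 ok
(2,4)# 2/3 ok
(3,0)+ 0/3 unhappy
(3,2)# 5/5 ok
(4,0)# 1/3 unhappy
(4,1)# 3/5 ok
(4,3)# 2/3 ok
(5,1)+ 0/3 unhappy
(5,2)# 2/4 ok
(5,3)+ 0/2 unhappy
For instance (1,3) has only 0/5 same-type neighbors, below 3/8.

No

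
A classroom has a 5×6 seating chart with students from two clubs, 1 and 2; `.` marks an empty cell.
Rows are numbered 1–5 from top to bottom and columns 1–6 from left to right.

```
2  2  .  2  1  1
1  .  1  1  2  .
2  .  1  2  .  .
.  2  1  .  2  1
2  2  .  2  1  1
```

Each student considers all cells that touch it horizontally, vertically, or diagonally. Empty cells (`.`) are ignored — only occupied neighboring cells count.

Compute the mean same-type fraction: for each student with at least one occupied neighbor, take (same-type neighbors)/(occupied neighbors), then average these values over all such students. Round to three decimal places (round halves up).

0.469

(1,1)2 1/2
(1,2)2 1/3
(1,4)2 1/4
(1,5)1 2/4
(1,6)1 1/2
(2,1)1 0/3
(2,3)1 2/5
(2,4)1 3/6
(2,5)2 2/5
(3,1)2 1/2
(3,3)1 3/5
(3,4)2 2/6
(4,2)2 3/5
(4,3)1 1/5
(4,5)2 2/5
(4,6)1 2/3
(5,1)2 2/2
(5,2)2 2/3
(5,4)2 1/3
(5,5)1 2/4
(5,6)1 2/3
Sum over 21 students: 1/2 + 1/3 + 1/4 + 2/4 + 1/2 + 0/3 + 2/5 + 3/6 + 2/5 + 1/2 + 3/5 + 2/6 + 3/5 + 1/5 + 2/5 + 2/3 + 2/2 + 2/3 + 1/3 + 2/4 + 2/3 = 197/20; mean = 197/20 ÷ 21 = 197/420 = 0.469047… → 0.469.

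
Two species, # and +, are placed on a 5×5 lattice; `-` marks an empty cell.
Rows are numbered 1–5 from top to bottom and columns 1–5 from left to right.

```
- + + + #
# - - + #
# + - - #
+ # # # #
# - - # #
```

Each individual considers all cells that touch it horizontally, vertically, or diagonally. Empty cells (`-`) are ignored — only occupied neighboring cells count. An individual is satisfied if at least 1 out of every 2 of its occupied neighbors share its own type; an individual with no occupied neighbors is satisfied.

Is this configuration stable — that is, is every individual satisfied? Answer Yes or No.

(1,2)+ 1/2 ok
(1,3)+ 3/3 ok
(1,4)+ 2/4 ok
(1,5)# 1/3 unhappy
(2,1)# 1/3 unhappy
(2,4)+ 2/5 unhappy
(2,5)# 2/4 ok
(3,1)# 2/4 ok
(3,2)+ 1/5 unhappy
(3,5)# 3/4 ok
(4,1)+ 1/4 unhappy
(4,2)# 3/5 ok
(4,3)# 3/4 ok
(4,4)# 5/5 ok
(4,5)# 4/4 ok
(5,1)# 1/2 ok
(5,4)# 4/4 ok
(5,5)# 3/3 ok
For instance (1,5) has only 1/3 same-type neighbors, below 1/2.

No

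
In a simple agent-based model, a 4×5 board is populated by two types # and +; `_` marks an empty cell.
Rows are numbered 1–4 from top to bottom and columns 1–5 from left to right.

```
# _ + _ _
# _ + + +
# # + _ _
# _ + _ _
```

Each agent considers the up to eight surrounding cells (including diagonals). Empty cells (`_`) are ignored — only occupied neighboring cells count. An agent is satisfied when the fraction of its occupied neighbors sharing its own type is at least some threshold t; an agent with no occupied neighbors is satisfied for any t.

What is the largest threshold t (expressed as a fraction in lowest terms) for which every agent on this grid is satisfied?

Row 1: (1,1)# 1/1 · (1,3)+ 2/2
Row 2: (2,1)# 3/3 · (2,3)+ 3/4 · (2,4)+ 4/4 · (2,5)+ 1/1
Row 3: (3,1)# 3/3 · (3,2)# 3/6 · (3,3)+ 3/4
Row 4: (4,1)# 2/2 · (4,3)+ 1/2
The smallest same-type fraction is 3/6 at (3,2), which reduces to 1/2. Any threshold above that leaves this agent unsatisfied.

1/2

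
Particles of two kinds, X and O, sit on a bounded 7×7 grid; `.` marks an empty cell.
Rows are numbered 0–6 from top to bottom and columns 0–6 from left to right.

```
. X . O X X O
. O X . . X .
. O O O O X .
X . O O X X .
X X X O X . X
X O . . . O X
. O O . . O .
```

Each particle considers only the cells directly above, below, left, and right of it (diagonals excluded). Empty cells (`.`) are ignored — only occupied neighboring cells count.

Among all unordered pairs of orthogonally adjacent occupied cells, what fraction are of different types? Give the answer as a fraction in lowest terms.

7/18

Scan each occupied cell's neighbors to the right and below so each pair is counted once.
From row 0: 3 unlike of 5 pairs (running 3/5).
From row 1: 2 unlike of 4 pairs (running 5/9).
From row 2: 2 unlike of 8 pairs (running 7/17).
From row 3: 2 unlike of 7 pairs (running 9/24).
From row 4: 3 unlike of 7 pairs (running 12/31).
From row 5: 2 unlike of 4 pairs (running 14/35).
From row 6: 0 unlike of 1 pairs (running 14/36).
Total adjacent occupied pairs: 36; unlike-type pairs: 14.
14/36 reduces to 7/18.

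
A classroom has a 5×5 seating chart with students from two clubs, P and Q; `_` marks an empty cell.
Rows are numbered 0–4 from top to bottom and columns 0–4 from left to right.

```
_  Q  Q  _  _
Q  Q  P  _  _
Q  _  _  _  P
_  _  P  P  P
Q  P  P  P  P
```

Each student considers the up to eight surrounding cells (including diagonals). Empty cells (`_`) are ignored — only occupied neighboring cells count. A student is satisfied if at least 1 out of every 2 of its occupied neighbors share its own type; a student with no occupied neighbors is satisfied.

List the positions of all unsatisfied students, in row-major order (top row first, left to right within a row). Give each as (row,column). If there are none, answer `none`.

(1,2), (4,0)

(0,1)Q 3/4 ✓
(0,2)Q 2/3 ✓
(1,0)Q 3/3 ✓
(1,1)Q 4/5 ✓
(1,2)P 0/3 ✗
(2,0)Q 2/2 ✓
(2,4)P 2/2 ✓
(3,2)P 4/4 ✓
(3,3)P 6/6 ✓
(3,4)P 4/4 ✓
(4,0)Q 0/1 ✗
(4,1)P 2/3 ✓
(4,2)P 4/4 ✓
(4,3)P 5/5 ✓
(4,4)P 3/3 ✓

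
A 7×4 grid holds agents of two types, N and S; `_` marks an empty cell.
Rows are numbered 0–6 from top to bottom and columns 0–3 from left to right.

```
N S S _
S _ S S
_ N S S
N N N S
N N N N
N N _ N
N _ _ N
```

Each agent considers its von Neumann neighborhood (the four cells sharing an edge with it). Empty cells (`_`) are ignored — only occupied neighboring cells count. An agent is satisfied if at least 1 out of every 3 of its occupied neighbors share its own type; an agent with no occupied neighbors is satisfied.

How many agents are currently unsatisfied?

(0,0)N 0/2 ✗
(0,1)S 1/2 ✓
(0,2)S 2/2 ✓
(1,0)S 0/1 ✗
(1,2)S 3/3 ✓
(1,3)S 2/2 ✓
(2,1)N 1/2 ✓
(2,2)S 2/4 ✓
(2,3)S 3/3 ✓
(3,0)N 2/2 ✓
(3,1)N 4/4 ✓
(3,2)N 2/4 ✓
(3,3)S 1/3 ✓
(4,0)N 3/3 ✓
(4,1)N 4/4 ✓
(4,2)N 3/3 ✓
(4,3)N 2/3 ✓
(5,0)N 3/3 ✓
(5,1)N 2/2 ✓
(5,3)N 2/2 ✓
(6,0)N 1/1 ✓
(6,3)N 1/1 ✓
Unsatisfied: (0,0), (1,0) — 2 in total.

2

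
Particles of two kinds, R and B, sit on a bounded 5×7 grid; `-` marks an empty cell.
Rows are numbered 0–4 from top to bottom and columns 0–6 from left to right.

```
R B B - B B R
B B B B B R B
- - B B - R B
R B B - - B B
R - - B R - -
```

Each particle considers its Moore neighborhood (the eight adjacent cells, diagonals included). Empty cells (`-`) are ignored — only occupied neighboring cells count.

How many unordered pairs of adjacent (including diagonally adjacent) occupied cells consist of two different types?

Scan each occupied cell's neighbors to the right and below (and the two forward diagonals) so each pair is counted once.
From row 0: 7 unlike of 20 pairs (running 7/20).
From row 1: 5 unlike of 17 pairs (running 12/37).
From row 2: 3 unlike of 9 pairs (running 15/46).
From row 3: 3 unlike of 7 pairs (running 18/53).
From row 4: 1 unlike of 1 pairs (running 19/54).
Total adjacent occupied pairs: 54; unlike-type pairs: 19.

19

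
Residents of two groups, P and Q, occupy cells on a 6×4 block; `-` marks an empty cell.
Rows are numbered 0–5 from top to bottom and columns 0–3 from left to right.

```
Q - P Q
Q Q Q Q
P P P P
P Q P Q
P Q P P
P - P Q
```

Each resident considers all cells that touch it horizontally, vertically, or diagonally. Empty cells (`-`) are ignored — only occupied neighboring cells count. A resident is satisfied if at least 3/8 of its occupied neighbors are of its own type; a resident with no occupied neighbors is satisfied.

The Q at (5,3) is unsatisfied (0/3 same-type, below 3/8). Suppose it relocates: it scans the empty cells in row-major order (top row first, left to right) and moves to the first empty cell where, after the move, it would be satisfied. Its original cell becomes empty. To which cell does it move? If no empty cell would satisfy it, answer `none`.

(0,1)

Vacating (5,3). Empty cells in order:
  (0,1): 4/5 same-type → satisfied — stop here.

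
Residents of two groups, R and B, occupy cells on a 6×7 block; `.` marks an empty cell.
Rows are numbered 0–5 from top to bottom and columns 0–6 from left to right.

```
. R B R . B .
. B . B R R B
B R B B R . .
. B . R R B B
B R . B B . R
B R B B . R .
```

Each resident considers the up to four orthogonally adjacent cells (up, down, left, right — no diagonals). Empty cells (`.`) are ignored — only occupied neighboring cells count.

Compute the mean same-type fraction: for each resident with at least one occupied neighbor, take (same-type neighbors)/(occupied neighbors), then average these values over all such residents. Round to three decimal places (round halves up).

0.327

(0,1)R 0/2
(0,2)B 0/2
(0,3)R 0/2
(0,5)B 0/1
(1,1)B 0/2
(1,3)B 1/3
(1,4)R 2/3
(1,5)R 1/3
(1,6)B 0/1
(2,0)B 0/1
(2,1)R 0/4
(2,2)B 1/2
(2,3)B 2/4
(2,4)R 2/3
(3,1)B 0/2
(3,3)R 1/3
(3,4)R 2/4
(3,5)B 1/2
(3,6)B 1/2
(4,0)B 1/2
(4,1)R 1/3
(4,3)B 2/3
(4,4)B 1/2
(4,6)R 0/1
(5,0)B 1/2
(5,1)R 1/3
(5,2)B 1/2
(5,3)B 2/2
(5,5)R — no occupied neighbors
Sum over 28 residents: 0/2 + 0/2 + 0/2 + 0/1 + 0/2 + 1/3 + 2/3 + 1/3 + 0/1 + 0/1 + 0/4 + 1/2 + 2/4 + 2/3 + 0/2 + 1/3 + 2/4 + 1/2 + 1/2 + 1/2 + 1/3 + 2/3 + 1/2 + 0/1 + 1/2 + 1/3 + 1/2 + 2/2 = 55/6; mean = 55/6 ÷ 28 = 55/168 = 0.327380… → 0.327.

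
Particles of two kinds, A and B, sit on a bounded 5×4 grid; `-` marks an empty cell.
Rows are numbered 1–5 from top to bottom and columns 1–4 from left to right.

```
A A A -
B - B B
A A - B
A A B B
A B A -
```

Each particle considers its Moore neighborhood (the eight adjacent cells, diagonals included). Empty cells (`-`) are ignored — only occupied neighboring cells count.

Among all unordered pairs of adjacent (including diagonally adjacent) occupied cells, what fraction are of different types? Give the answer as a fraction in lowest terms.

Scan each occupied cell's neighbors to the right and below (and the two forward diagonals) so each pair is counted once.
Row 1: A(1,1)–A(1,2)= A(1,1)–B(2,1)≠ A(1,2)–A(1,3)= A(1,2)–B(2,3)≠ A(1,2)–B(2,1)≠ A(1,3)–B(2,3)≠ A(1,3)–B(2,4)≠  → 5/7 unlike.
Row 2: B(2,1)–A(3,1)≠ B(2,1)–A(3,2)≠ B(2,3)–B(2,4)= B(2,3)–B(3,4)= B(2,3)–A(3,2)≠ B(2,4)–B(3,4)=  → 3/6 unlike.
Row 3: A(3,1)–A(3,2)= A(3,1)–A(4,1)= A(3,1)–A(4,2)= A(3,2)–A(4,2)= A(3,2)–B(4,3)≠ A(3,2)–A(4,1)= B(3,4)–B(4,4)= B(3,4)–B(4,3)=  → 1/8 unlike.
Row 4: A(4,1)–A(4,2)= A(4,1)–A(5,1)= A(4,1)–B(5,2)≠ A(4,2)–B(4,3)≠ A(4,2)–B(5,2)≠ A(4,2)–A(5,3)= A(4,2)–A(5,1)= B(4,3)–B(4,4)= B(4,3)–A(5,3)≠ B(4,3)–B(5,2)= B(4,4)–A(5,3)≠  → 5/11 unlike.
Row 5: A(5,1)–B(5,2)≠ B(5,2)–A(5,3)≠  → 2/2 unlike.
Total adjacent occupied pairs: 34; unlike-type pairs: 16.
16/34 reduces to 8/17.

8/17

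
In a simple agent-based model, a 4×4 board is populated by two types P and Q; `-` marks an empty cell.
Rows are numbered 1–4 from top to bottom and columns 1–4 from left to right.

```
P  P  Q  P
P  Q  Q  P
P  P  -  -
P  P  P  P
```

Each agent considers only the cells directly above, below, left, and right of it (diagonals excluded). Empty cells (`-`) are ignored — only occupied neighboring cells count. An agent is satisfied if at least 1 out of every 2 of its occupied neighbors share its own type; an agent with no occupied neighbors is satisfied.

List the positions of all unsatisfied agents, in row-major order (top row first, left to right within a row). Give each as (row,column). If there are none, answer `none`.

(1,2), (1,3), (2,2)

(1,1)P 2/2 satisfied
(1,2)P 1/3 not
(1,3)Q 1/3 not
(1,4)P 1/2 satisfied
(2,1)P 2/3 satisfied
(2,2)Q 1/4 not
(2,3)Q 2/3 satisfied
(2,4)P 1/2 satisfied
(3,1)P 3/3 satisfied
(3,2)P 2/3 satisfied
(4,1)P 2/2 satisfied
(4,2)P 3/3 satisfied
(4,3)P 2/2 satisfied
(4,4)P 1/1 satisfied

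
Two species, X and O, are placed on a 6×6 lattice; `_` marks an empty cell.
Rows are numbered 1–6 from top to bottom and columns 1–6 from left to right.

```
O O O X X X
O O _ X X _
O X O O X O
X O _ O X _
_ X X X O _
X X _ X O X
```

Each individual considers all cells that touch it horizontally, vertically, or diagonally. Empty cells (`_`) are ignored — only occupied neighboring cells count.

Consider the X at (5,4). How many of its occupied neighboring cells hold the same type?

3

Occupied neighbors of (5,4): (4,4)=O, (4,5)=X, (5,3)=X, (5,5)=O, (6,4)=X, (6,5)=O.
Same type (X): 3 of 6.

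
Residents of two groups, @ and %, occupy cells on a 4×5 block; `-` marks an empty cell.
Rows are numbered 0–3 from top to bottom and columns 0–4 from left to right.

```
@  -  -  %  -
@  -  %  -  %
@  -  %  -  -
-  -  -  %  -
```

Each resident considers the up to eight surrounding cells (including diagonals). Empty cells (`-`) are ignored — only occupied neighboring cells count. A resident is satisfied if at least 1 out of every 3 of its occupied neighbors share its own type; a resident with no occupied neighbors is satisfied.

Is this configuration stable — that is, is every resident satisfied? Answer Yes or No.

Yes

(0,0)@ 1/1 ✓
(0,3)% 2/2 ✓
(1,0)@ 2/2 ✓
(1,2)% 2/2 ✓
(1,4)% 1/1 ✓
(2,0)@ 1/1 ✓
(2,2)% 2/2 ✓
(3,3)% 1/1 ✓
All meet the threshold, so the configuration is stable.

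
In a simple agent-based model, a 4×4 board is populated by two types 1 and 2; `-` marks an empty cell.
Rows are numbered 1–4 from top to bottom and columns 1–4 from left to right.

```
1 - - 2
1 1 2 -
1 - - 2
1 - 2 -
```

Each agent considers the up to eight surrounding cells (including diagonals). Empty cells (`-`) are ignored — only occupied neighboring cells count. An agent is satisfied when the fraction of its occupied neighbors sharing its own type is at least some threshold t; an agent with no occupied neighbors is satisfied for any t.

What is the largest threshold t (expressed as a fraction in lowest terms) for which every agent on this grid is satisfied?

2/3

(1,1)1 2/2
(1,4)2 1/1
(2,1)1 3/3
(2,2)1 3/4
(2,3)2 2/3
(3,1)1 3/3
(3,4)2 2/2
(4,1)1 1/1
(4,3)2 1/1
The smallest same-type fraction is 2/3 at (2,3), which reduces to 2/3. Any threshold above that leaves this agent unsatisfied.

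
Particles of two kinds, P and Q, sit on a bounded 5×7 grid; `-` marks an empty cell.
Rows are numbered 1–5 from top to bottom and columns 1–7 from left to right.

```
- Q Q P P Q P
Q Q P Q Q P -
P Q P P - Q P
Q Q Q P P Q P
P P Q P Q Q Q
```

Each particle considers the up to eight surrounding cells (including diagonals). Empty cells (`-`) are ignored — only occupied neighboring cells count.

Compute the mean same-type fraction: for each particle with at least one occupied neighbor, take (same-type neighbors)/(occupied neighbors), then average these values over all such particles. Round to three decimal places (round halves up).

Row 1: (1,2)Q 3/4 · (1,3)Q 3/5 · (1,4)P 2/5 · (1,5)P 2/5 · (1,6)Q 1/4 · (1,7)P 1/2
Row 2: (2,1)Q 3/4 · (2,2)Q 4/7 · (2,3)P 3/8 · (2,4)Q 2/7 · (2,5)Q 3/7 · (2,6)P 3/6
Row 3: (3,1)P 0/5 · (3,2)Q 5/8 · (3,3)P 3/8 · (3,4)P 4/7 · (3,6)Q 2/6 · (3,7)P 2/4
Row 4: (4,1)Q 2/5 · (4,2)Q 4/8 · (4,3)Q 3/8 · (4,4)P 4/7 · (4,5)P 3/7 · (4,6)Q 4/7 · (4,7)P 1/5
Row 5: (5,1)P 1/3 · (5,2)P 1/5 · (5,3)Q 2/5 · (5,4)P 2/5 · (5,5)Q 2/5 · (5,6)Q 3/5 · (5,7)Q 2/3
Sum over 32 particles: 3/4 + 3/5 + 2/5 + 2/5 + 1/4 + 1/2 + 3/4 + 4/7 + 3/8 + 2/7 + 3/7 + 3/6 + 0/5 + 5/8 + 3/8 + 4/7 + 2/6 + 2/4 + 2/5 + 4/8 + 3/8 + 4/7 + 3/7 + 4/7 + 1/5 + 1/3 + 1/5 + 2/5 + 2/5 + 2/5 + 3/5 + 2/3 = 599/42; mean = 599/42 ÷ 32 = 599/1344 = 0.445684… → 0.446.

0.446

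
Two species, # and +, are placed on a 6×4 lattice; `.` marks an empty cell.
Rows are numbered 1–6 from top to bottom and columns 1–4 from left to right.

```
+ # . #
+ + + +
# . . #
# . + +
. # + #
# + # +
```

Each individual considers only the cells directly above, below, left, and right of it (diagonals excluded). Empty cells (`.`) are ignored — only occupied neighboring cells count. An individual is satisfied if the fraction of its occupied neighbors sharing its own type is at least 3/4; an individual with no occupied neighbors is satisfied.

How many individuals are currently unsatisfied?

16

Row 1: (1,1)+ 1/2 not · (1,2)# 0/2 not · (1,4)# 0/1 not
Row 2: (2,1)+ 2/3 not · (2,2)+ 2/3 not · (2,3)+ 2/2 satisfied · (2,4)+ 1/3 not
Row 3: (3,1)# 1/2 not · (3,4)# 0/2 not
Row 4: (4,1)# 1/1 satisfied · (4,3)+ 2/2 satisfied · (4,4)+ 1/3 not
Row 5: (5,2)# 0/2 not · (5,3)+ 1/4 not · (5,4)# 0/3 not
Row 6: (6,1)# 0/1 not · (6,2)+ 0/3 not · (6,3)# 0/3 not · (6,4)+ 0/2 not
Unsatisfied: (1,1), (1,2), (1,4), (2,1), (2,2), (2,4), (3,1), (3,4), (4,4), (5,2), (5,3), (5,4), (6,1), (6,2), (6,3), (6,4) — 16 in total.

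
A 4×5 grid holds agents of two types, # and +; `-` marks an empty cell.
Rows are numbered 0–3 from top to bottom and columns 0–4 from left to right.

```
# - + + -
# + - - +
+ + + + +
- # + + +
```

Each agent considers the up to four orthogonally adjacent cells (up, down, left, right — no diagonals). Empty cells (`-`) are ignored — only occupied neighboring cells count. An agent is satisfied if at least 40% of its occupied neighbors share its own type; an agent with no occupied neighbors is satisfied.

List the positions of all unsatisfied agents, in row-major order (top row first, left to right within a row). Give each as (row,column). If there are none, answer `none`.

Row 0: (0,0)# 1/1 satisfied · (0,2)+ 1/1 satisfied · (0,3)+ 1/1 satisfied
Row 1: (1,0)# 1/3 not · (1,1)+ 1/2 satisfied · (1,4)+ 1/1 satisfied
Row 2: (2,0)+ 1/2 satisfied · (2,1)+ 3/4 satisfied · (2,2)+ 3/3 satisfied · (2,3)+ 3/3 satisfied · (2,4)+ 3/3 satisfied
Row 3: (3,1)# 0/2 not · (3,2)+ 2/3 satisfied · (3,3)+ 3/3 satisfied · (3,4)+ 2/2 satisfied

(1,0), (3,1)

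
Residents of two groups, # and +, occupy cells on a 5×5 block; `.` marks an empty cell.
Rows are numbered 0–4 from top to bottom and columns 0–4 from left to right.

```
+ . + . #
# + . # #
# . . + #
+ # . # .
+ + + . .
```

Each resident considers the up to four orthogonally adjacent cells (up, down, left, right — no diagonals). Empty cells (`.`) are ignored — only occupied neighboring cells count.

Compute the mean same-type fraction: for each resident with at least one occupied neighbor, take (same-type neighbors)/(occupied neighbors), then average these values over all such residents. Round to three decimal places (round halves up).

(0,0)+ 0/1
(0,2)+ — no occupied neighbors
(0,4)# 1/1
(1,0)# 1/3
(1,1)+ 0/1
(1,3)# 1/2
(1,4)# 3/3
(2,0)# 1/2
(2,3)+ 0/3
(2,4)# 1/2
(3,0)+ 1/3
(3,1)# 0/2
(3,3)# 0/1
(4,0)+ 2/2
(4,1)+ 2/3
(4,2)+ 1/1
Sum over 15 residents: 0/1 + 1/1 + 1/3 + 0/1 + 1/2 + 3/3 + 1/2 + 0/3 + 1/2 + 1/3 + 0/2 + 0/1 + 2/2 + 2/3 + 1/1 = 41/6; mean = 41/6 ÷ 15 = 41/90 = 0.455555… → 0.456.

0.456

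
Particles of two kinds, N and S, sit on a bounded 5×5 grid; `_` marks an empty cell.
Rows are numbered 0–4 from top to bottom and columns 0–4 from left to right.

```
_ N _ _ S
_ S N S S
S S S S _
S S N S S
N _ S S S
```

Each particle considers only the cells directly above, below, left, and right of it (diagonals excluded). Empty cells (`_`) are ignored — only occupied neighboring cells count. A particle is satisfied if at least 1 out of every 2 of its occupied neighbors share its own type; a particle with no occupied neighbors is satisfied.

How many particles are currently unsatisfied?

(0,1)N 0/1 ✗
(0,4)S 1/1 ✓
(1,1)S 1/3 ✗
(1,2)N 0/3 ✗
(1,3)S 2/3 ✓
(1,4)S 2/2 ✓
(2,0)S 2/2 ✓
(2,1)S 4/4 ✓
(2,2)S 2/4 ✓
(2,3)S 3/3 ✓
(3,0)S 2/3 ✓
(3,1)S 2/3 ✓
(3,2)N 0/4 ✗
(3,3)S 3/4 ✓
(3,4)S 2/2 ✓
(4,0)N 0/1 ✗
(4,2)S 1/2 ✓
(4,3)S 3/3 ✓
(4,4)S 2/2 ✓
Unsatisfied: (0,1), (1,1), (1,2), (3,2), (4,0) — 5 in total.

5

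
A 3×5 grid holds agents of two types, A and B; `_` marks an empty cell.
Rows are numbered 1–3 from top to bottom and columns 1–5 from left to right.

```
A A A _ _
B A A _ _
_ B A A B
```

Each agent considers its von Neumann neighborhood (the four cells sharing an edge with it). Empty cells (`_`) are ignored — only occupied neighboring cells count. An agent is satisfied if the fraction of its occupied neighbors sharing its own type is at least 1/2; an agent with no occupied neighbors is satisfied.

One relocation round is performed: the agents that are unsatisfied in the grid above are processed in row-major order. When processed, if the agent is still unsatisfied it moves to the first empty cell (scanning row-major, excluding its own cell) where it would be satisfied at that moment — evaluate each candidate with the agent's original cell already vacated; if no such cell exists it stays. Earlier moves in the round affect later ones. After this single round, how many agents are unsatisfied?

0

Initially unsatisfied (in order): (2,1), (3,2), (3,5).
  (2,1) → (1,5).
  (3,2) → (1,4).
  (3,5) → (2,5).
Resulting grid:
A A A B B
_ A A _ B
_ _ A A _
All satisfied now.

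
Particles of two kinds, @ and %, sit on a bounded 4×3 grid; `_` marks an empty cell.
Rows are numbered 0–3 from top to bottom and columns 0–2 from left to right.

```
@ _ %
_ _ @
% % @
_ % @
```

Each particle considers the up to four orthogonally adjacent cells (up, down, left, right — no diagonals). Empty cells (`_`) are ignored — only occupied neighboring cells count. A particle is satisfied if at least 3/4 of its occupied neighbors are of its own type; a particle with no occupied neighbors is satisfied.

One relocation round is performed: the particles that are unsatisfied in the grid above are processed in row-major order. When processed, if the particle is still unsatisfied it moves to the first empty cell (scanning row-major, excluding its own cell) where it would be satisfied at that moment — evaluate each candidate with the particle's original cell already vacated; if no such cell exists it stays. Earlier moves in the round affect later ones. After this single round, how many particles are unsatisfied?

Initially unsatisfied (in order): (0,2), (1,2), (2,1), (2,2), (3,1), (3,2).
  (0,2) → (3,0).
  (1,2): now satisfied by earlier moves; stays.
  (2,1): no empty cell satisfies it; stays.
  (2,2) → (0,1).
  (3,1): no empty cell satisfies it; stays.
  (3,2) → (0,2).
Resulting grid:
@ @ @
_ _ @
% % _
% % _
All satisfied now.

0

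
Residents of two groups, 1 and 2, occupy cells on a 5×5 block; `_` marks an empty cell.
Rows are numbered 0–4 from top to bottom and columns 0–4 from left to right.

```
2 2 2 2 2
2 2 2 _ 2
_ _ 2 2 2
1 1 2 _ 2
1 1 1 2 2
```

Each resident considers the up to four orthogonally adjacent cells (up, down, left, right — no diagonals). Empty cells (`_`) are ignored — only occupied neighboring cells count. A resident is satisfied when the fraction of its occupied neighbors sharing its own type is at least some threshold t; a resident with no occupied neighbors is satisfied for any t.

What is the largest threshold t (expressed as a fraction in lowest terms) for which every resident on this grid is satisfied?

(0,0)2 2/2
(0,1)2 3/3
(0,2)2 3/3
(0,3)2 2/2
(0,4)2 2/2
(1,0)2 2/2
(1,1)2 3/3
(1,2)2 3/3
(1,4)2 2/2
(2,2)2 3/3
(2,3)2 2/2
(2,4)2 3/3
(3,0)1 2/2
(3,1)1 2/3
(3,2)2 1/3
(3,4)2 2/2
(4,0)1 2/2
(4,1)1 3/3
(4,2)1 1/3
(4,3)2 1/2
(4,4)2 2/2
The smallest same-type fraction is 1/3 at (3,2), which reduces to 1/3. Any threshold above that leaves this resident unsatisfied.

1/3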